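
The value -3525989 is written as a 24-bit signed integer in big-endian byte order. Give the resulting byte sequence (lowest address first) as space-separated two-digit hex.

Two's complement of -3525989 in 24 bits: 3525989 = 0x35CD65; invert → 0xCA329A; add 1 → 0xCA329B.
Split into bytes (most-significant first): CA 32 9B.
Big-endian: lowest address holds the most-significant byte.
So the memory order matches the most-significant-first order: CA 32 9B.

CA 32 9B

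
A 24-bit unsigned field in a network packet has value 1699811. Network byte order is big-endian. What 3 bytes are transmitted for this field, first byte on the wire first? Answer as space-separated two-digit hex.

19 EF E3

1699811 in hexadecimal, padded to 24 bits, is 0x19EFE3.
Split into bytes (most-significant first): 19 EF E3.
In big-endian order the high byte comes first in memory.
So the memory order matches the most-significant-first order: 19 EF E3.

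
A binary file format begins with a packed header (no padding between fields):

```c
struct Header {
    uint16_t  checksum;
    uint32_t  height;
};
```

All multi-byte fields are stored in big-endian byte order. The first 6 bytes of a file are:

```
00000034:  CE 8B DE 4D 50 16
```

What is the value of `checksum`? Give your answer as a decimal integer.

`checksum` is the first field, at byte offset 0, occupying 2 bytes.
Bytes at offsets 0..1: CE 8B.
In big-endian order the high byte comes first in memory.
The bytes are already most-significant first: 0xCE8B.
0xCE8B = 52875.

52875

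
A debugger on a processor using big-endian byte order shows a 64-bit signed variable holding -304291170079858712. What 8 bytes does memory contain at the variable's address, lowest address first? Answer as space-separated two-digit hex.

Two's complement of -304291170079858712 in 64 bits: 304291170079858712 = 0x04390F34FCE5E018; invert → 0xFBC6F0CB031A1FE7; add 1 → 0xFBC6F0CB031A1FE8.
Split into bytes (most-significant first): FB C6 F0 CB 03 1A 1F E8.
In big-endian order the high byte comes first in memory.
So the memory order matches the most-significant-first order: FB C6 F0 CB 03 1A 1F E8.

FB C6 F0 CB 03 1A 1F E8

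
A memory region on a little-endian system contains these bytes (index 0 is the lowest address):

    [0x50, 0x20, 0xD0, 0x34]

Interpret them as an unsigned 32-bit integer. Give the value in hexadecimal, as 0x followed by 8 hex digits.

Little-endian: lowest address holds the least-significant byte.
Reassemble most-significant byte first: 34 D0 20 50 → 0x34D02050.

0x34D02050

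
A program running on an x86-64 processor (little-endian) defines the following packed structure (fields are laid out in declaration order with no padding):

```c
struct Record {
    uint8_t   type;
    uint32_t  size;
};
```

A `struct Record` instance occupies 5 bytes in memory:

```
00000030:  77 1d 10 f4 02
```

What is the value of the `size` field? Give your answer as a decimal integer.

49549341

`size` follows `type` (1 byte), so it starts at byte offset 1 and occupies 4 bytes.
Bytes at offsets 1..4: 1D 10 F4 02.
In little-endian order the low byte comes first in memory.
Reassemble most-significant byte first: 02 F4 10 1D → 0x02F4101D.
0x02F4101D = 49549341.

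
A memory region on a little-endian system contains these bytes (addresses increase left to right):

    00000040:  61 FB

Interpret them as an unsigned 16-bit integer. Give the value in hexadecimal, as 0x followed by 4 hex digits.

0xFB61

Little-endian stores the least-significant byte at the lowest address.
Reassemble most-significant byte first: FB 61 → 0xFB61.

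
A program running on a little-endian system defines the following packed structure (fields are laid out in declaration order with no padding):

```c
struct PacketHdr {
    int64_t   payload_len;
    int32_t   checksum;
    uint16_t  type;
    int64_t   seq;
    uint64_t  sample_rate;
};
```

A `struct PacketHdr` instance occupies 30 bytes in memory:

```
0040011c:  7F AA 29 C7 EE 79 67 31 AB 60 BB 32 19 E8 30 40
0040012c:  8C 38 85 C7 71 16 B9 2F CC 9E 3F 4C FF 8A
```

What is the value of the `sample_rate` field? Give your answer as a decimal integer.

`sample_rate` follows `payload_len` (8 B), `checksum` (4 B), `type` (2 B), `seq` (8 B), so it starts at offset 8 + 4 + 2 + 8 = 22 and occupies 8 bytes.
Bytes at offsets 22..29: B9 2F CC 9E 3F 4C FF 8A.
Little-endian stores the least-significant byte at the lowest address.
Reassemble most-significant byte first: 8A FF 4C 3F 9E CC 2F B9 → 0x8AFF4C3F9ECC2FB9.
0x8AFF4C3F9ECC2FB9 = 10015807932426104761.

10015807932426104761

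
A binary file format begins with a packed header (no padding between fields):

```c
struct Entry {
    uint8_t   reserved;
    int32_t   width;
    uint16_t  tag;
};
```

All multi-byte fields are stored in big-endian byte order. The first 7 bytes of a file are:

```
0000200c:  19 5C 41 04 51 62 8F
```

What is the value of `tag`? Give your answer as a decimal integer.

25231

`tag` follows `reserved` (1 B), `width` (4 B), so it starts at offset 1 + 4 = 5 and occupies 2 bytes.
Bytes at offsets 5..6: 62 8F.
In big-endian order the high byte comes first in memory.
The bytes are already most-significant first: 0x628F.
0x628F = 25231.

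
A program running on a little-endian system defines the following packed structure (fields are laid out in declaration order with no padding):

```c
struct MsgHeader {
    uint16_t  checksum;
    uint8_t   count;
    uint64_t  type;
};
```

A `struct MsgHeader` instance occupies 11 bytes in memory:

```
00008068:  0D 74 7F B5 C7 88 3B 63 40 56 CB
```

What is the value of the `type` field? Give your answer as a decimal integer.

14651969232641247157

`type` follows `checksum` (2 B), `count` (1 B), so it starts at offset 2 + 1 = 3 and occupies 8 bytes.
Bytes at offsets 3..10: B5 C7 88 3B 63 40 56 CB.
In little-endian order the low byte comes first in memory.
Reassemble most-significant byte first: CB 56 40 63 3B 88 C7 B5 → 0xCB5640633B88C7B5.
0xCB5640633B88C7B5 = 14651969232641247157.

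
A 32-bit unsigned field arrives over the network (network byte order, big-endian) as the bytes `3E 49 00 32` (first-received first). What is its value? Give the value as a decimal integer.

1044971570

In big-endian order the high byte comes first in memory.
The bytes are already most-significant first: 0x3E490032.
0x3E490032 = 1044971570.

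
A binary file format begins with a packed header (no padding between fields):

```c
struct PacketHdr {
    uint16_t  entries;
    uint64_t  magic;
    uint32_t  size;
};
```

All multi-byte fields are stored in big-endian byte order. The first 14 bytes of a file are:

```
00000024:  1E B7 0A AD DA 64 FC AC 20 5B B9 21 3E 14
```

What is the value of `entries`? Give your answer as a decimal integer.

7863

`entries` is the first field, at byte offset 0, occupying 2 bytes.
Bytes at offsets 0..1: 1E B7.
Big-endian stores the most-significant byte at the lowest address.
The bytes are already most-significant first: 0x1EB7.
0x1EB7 = 7863.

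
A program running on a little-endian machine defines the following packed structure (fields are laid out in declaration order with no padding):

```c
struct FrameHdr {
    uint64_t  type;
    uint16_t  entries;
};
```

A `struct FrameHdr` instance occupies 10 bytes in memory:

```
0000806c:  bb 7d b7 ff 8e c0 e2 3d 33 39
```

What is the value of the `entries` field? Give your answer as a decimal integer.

14643

`entries` follows `type` (8 bytes), so it starts at byte offset 8 and occupies 2 bytes.
Bytes at offsets 8..9: 33 39.
In little-endian order the low byte comes first in memory.
Reassemble most-significant byte first: 39 33 → 0x3933.
0x3933 = 14643.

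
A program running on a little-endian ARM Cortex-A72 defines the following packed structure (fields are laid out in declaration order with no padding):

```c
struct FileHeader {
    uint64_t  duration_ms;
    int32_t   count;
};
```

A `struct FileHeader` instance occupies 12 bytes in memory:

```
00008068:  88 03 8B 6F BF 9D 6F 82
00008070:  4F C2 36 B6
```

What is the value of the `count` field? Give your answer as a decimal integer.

`count` follows `duration_ms` (8 bytes), so it starts at byte offset 8 and occupies 4 bytes.
Bytes at offsets 8..11: 4F C2 36 B6.
Little-endian stores the least-significant byte at the lowest address.
Reassemble most-significant byte first: B6 36 C2 4F → 0xB636C24F.
Top bit is set, so as a signed 32-bit value this is 0xB636C24F − 2^32 = -1237925297.

-1237925297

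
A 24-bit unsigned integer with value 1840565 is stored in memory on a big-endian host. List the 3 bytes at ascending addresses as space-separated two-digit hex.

1C 15 B5

1840565 in hexadecimal, padded to 24 bits, is 0x1C15B5.
Split into bytes (most-significant first): 1C 15 B5.
Big-endian stores the most-significant byte at the lowest address.
So the memory order matches the most-significant-first order: 1C 15 B5.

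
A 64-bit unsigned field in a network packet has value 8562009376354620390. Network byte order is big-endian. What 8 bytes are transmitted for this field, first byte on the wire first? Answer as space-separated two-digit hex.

8562009376354620390 in hexadecimal, padded to 64 bits, is 0x76D25E2A112E53E6.
Split into bytes (most-significant first): 76 D2 5E 2A 11 2E 53 E6.
Big-endian stores the most-significant byte at the lowest address.
So the memory order matches the most-significant-first order: 76 D2 5E 2A 11 2E 53 E6.

76 D2 5E 2A 11 2E 53 E6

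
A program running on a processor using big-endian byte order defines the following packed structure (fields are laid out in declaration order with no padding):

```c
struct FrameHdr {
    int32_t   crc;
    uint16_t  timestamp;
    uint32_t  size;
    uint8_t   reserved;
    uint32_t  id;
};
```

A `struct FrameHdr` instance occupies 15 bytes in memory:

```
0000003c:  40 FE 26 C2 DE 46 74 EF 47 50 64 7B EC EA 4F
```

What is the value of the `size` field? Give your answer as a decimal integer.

`size` follows `crc` (4 B), `timestamp` (2 B), so it starts at offset 4 + 2 = 6 and occupies 4 bytes.
Bytes at offsets 6..9: 74 EF 47 50.
In big-endian order the high byte comes first in memory.
The bytes are already most-significant first: 0x74EF4750.
0x74EF4750 = 1961838416.

1961838416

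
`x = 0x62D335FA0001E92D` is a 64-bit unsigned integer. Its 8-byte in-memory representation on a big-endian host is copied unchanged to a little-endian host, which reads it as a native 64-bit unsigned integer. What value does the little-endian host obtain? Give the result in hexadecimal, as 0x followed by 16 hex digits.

0x2DE90100FA35D362

Stored big-endian, the bytes at ascending addresses are 62 D3 35 FA 00 01 E9 2D.
Read back as little-endian, the first byte is least significant, giving 0x2DE90100FA35D362.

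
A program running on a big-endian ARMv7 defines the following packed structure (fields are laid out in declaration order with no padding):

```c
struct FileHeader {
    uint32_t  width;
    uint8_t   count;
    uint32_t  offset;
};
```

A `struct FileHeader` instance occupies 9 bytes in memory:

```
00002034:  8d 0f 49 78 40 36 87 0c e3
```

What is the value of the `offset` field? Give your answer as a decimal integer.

914820323

`offset` follows `width` (4 B), `count` (1 B), so it starts at offset 4 + 1 = 5 and occupies 4 bytes.
Bytes at offsets 5..8: 36 87 0C E3.
Big-endian stores the most-significant byte at the lowest address.
The bytes are already most-significant first: 0x36870CE3.
0x36870CE3 = 914820323.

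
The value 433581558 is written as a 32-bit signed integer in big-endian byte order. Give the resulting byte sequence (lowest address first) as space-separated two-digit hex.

433581558 in hexadecimal, padded to 32 bits, is 0x19D7EDF6.
Split into bytes (most-significant first): 19 D7 ED F6.
Big-endian stores the most-significant byte at the lowest address.
So the memory order matches the most-significant-first order: 19 D7 ED F6.

19 D7 ED F6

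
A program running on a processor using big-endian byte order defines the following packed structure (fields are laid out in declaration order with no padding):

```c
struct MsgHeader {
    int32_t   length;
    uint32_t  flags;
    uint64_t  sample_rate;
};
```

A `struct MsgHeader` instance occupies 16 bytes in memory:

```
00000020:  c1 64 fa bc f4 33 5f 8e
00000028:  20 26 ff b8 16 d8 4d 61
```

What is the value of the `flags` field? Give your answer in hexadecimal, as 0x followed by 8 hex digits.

0xF4335F8E

`flags` follows `length` (4 bytes), so it starts at byte offset 4 and occupies 4 bytes.
Bytes at offsets 4..7: F4 33 5F 8E.
Big-endian stores the most-significant byte at the lowest address.
The bytes are already most-significant first: 0xF4335F8E.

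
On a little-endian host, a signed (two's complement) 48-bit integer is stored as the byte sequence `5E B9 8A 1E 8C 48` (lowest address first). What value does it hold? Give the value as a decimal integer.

79766645029214

In little-endian order the low byte comes first in memory.
Reassemble most-significant byte first: 48 8C 1E 8A B9 5E → 0x488C1E8AB95E.
0x488C1E8AB95E = 79766645029214.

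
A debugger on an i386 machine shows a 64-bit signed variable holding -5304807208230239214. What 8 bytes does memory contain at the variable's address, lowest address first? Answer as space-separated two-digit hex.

Two's complement of -5304807208230239214 in 64 bits: 5304807208230239214 = 0x499E760CC07EBBEE; invert → 0xB66189F33F814411; add 1 → 0xB66189F33F814412.
Split into bytes (most-significant first): B6 61 89 F3 3F 81 44 12.
Little-endian stores the least-significant byte at the lowest address.
So at ascending addresses the bytes are 12 44 81 3F F3 89 61 B6.

12 44 81 3F F3 89 61 B6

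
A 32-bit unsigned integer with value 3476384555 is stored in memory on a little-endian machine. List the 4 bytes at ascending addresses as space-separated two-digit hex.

3476384555 in hexadecimal, padded to 32 bits, is 0xCF356B2B.
Split into bytes (most-significant first): CF 35 6B 2B.
Little-endian stores the least-significant byte at the lowest address.
So at ascending addresses the bytes are 2B 6B 35 CF.

2B 6B 35 CF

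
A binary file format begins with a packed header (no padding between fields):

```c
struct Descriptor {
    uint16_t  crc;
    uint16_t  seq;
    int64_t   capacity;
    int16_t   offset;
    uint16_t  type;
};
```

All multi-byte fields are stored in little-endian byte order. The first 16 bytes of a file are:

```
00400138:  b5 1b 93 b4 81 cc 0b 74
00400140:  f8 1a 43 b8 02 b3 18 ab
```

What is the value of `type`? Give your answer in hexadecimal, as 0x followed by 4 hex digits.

`type` follows `crc` (2 B), `seq` (2 B), `capacity` (8 B), `offset` (2 B), so it starts at offset 2 + 2 + 8 + 2 = 14 and occupies 2 bytes.
Bytes at offsets 14..15: 18 AB.
Little-endian stores the least-significant byte at the lowest address.
Reassemble most-significant byte first: AB 18 → 0xAB18.

0xAB18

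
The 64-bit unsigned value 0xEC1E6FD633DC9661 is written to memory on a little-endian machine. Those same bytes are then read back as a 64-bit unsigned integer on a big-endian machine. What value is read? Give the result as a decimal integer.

7032049983384657644

Stored little-endian, the bytes at ascending addresses are 61 96 DC 33 D6 6F 1E EC.
Read back as big-endian, the last byte is least significant, giving 0x6196DC33D66F1EEC.
0x6196DC33D66F1EEC = 7032049983384657644.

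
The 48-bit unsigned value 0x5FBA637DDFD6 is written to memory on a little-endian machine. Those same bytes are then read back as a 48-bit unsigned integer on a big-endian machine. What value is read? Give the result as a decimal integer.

236255369738847

Stored little-endian, the bytes at ascending addresses are D6 DF 7D 63 BA 5F.
Read back as big-endian, the last byte is least significant, giving 0xD6DF7D63BA5F.
0xD6DF7D63BA5F = 236255369738847.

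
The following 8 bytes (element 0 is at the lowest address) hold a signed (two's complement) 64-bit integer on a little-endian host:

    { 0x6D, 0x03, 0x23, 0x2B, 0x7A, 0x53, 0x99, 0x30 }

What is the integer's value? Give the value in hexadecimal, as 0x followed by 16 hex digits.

0x3099537A2B23036D

Little-endian stores the least-significant byte at the lowest address.
Reassemble most-significant byte first: 30 99 53 7A 2B 23 03 6D → 0x3099537A2B23036D.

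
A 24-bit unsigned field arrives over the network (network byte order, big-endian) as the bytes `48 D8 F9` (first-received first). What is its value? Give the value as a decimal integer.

4774137

Big-endian: lowest address holds the most-significant byte.
The bytes are already most-significant first: 0x48D8F9.
0x48D8F9 = 4774137.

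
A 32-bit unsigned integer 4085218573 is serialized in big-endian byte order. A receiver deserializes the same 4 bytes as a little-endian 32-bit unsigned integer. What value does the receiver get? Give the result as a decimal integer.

226328563

4085218573 in 32-bit hexadecimal is 0xF37F7D0D.
Stored big-endian, the bytes at ascending addresses are F3 7F 7D 0D.
Read back as little-endian, the first byte is least significant, giving 0x0D7D7FF3.
0x0D7D7FF3 = 226328563.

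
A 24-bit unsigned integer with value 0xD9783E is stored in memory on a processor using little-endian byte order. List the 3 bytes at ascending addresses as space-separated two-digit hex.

3E 78 D9

Split into bytes (most-significant first): D9 78 3E.
Little-endian stores the least-significant byte at the lowest address.
So at ascending addresses the bytes are 3E 78 D9.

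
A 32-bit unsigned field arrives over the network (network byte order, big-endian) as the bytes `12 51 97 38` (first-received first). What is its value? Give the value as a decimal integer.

Big-endian stores the most-significant byte at the lowest address.
The bytes are already most-significant first: 0x12519738.
0x12519738 = 307337016.

307337016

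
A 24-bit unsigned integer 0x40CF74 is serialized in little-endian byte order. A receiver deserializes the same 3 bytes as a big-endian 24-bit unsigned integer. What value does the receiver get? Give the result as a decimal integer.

7655232

Stored little-endian, the bytes at ascending addresses are 74 CF 40.
Read back as big-endian, the last byte is least significant, giving 0x74CF40.
0x74CF40 = 7655232.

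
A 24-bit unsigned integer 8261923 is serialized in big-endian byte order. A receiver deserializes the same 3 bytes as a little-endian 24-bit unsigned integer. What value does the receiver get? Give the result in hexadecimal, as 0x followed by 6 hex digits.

8261923 in 24-bit hexadecimal is 0x7E1123.
Stored big-endian, the bytes at ascending addresses are 7E 11 23.
Read back as little-endian, the first byte is least significant, giving 0x23117E.

0x23117E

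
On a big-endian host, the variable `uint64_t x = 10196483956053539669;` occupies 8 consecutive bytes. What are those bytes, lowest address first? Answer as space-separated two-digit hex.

8D 81 30 22 7E 8A 7B 55

10196483956053539669 in hexadecimal, padded to 64 bits, is 0x8D8130227E8A7B55.
Split into bytes (most-significant first): 8D 81 30 22 7E 8A 7B 55.
In big-endian order the high byte comes first in memory.
So the memory order matches the most-significant-first order: 8D 81 30 22 7E 8A 7B 55.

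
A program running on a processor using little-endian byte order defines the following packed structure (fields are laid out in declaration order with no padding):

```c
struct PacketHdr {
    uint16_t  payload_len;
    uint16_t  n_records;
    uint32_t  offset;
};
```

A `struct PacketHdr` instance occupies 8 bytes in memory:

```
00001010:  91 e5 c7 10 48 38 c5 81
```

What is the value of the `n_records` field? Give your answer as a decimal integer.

4295

`n_records` follows `payload_len` (2 bytes), so it starts at byte offset 2 and occupies 2 bytes.
Bytes at offsets 2..3: C7 10.
Little-endian: lowest address holds the least-significant byte.
Reassemble most-significant byte first: 10 C7 → 0x10C7.
0x10C7 = 4295.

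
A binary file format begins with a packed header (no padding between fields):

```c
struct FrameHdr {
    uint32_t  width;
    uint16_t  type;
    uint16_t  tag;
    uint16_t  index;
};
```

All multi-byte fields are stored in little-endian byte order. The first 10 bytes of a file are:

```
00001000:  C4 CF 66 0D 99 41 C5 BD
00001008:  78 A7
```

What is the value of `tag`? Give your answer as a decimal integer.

`tag` follows `width` (4 B), `type` (2 B), so it starts at offset 4 + 2 = 6 and occupies 2 bytes.
Bytes at offsets 6..7: C5 BD.
In little-endian order the low byte comes first in memory.
Reassemble most-significant byte first: BD C5 → 0xBDC5.
0xBDC5 = 48581.

48581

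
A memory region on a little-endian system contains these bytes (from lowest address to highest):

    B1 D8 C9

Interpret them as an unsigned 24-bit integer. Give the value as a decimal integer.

Little-endian: lowest address holds the least-significant byte.
Reassemble most-significant byte first: C9 D8 B1 → 0xC9D8B1.
0xC9D8B1 = 13228209.

13228209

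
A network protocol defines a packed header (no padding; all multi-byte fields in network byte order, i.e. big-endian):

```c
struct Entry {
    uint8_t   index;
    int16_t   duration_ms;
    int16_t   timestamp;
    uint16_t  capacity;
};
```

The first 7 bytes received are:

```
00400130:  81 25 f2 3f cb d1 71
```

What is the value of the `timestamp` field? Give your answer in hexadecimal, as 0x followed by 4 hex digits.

`timestamp` follows `index` (1 B), `duration_ms` (2 B), so it starts at offset 1 + 2 = 3 and occupies 2 bytes.
Bytes at offsets 3..4: 3F CB.
Big-endian: lowest address holds the most-significant byte.
The bytes are already most-significant first: 0x3FCB.

0x3FCB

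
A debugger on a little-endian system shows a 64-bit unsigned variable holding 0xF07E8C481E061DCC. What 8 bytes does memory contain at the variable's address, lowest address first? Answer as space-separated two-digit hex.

Split into bytes (most-significant first): F0 7E 8C 48 1E 06 1D CC.
In little-endian order the low byte comes first in memory.
So at ascending addresses the bytes are CC 1D 06 1E 48 8C 7E F0.

CC 1D 06 1E 48 8C 7E F0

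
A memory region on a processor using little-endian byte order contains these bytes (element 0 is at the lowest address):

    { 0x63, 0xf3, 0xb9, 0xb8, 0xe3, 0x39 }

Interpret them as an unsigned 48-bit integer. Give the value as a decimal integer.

63650219553635

Little-endian stores the least-significant byte at the lowest address.
Reassemble most-significant byte first: 39 E3 B8 B9 F3 63 → 0x39E3B8B9F363.
0x39E3B8B9F363 = 63650219553635.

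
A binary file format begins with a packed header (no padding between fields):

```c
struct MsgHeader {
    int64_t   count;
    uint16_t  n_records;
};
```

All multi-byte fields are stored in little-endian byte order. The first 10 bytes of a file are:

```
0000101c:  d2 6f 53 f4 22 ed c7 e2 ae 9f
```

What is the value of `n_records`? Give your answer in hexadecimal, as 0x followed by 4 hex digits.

0x9FAE

`n_records` follows `count` (8 bytes), so it starts at byte offset 8 and occupies 2 bytes.
Bytes at offsets 8..9: AE 9F.
In little-endian order the low byte comes first in memory.
Reassemble most-significant byte first: 9F AE → 0x9FAE.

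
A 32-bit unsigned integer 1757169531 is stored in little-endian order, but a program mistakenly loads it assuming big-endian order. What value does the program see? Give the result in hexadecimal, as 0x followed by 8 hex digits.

1757169531 in 32-bit hexadecimal is 0x68BC477B.
Stored little-endian, the bytes at ascending addresses are 7B 47 BC 68.
Read back as big-endian, the last byte is least significant, giving 0x7B47BC68.

0x7B47BC68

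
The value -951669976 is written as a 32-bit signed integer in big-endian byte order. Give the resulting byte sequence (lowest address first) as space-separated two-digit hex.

C7 46 AB 28

Two's complement of -951669976 in 32 bits: 951669976 = 0x38B954D8; invert → 0xC746AB27; add 1 → 0xC746AB28.
Split into bytes (most-significant first): C7 46 AB 28.
In big-endian order the high byte comes first in memory.
So the memory order matches the most-significant-first order: C7 46 AB 28.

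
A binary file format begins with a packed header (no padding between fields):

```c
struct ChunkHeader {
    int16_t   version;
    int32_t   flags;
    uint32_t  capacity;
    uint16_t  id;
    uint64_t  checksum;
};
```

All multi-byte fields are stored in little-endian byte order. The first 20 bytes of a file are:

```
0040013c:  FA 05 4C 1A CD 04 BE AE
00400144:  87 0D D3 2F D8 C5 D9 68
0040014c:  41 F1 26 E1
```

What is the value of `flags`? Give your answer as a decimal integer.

`flags` follows `version` (2 bytes), so it starts at byte offset 2 and occupies 4 bytes.
Bytes at offsets 2..5: 4C 1A CD 04.
Little-endian: lowest address holds the least-significant byte.
Reassemble most-significant byte first: 04 CD 1A 4C → 0x04CD1A4C.
0x04CD1A4C = 80550476.

80550476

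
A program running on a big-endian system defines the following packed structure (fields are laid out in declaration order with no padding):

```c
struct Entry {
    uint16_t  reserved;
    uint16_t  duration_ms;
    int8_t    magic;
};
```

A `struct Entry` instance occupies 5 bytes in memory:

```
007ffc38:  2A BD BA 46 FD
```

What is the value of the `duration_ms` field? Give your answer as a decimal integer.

`duration_ms` follows `reserved` (2 bytes), so it starts at byte offset 2 and occupies 2 bytes.
Bytes at offsets 2..3: BA 46.
Big-endian stores the most-significant byte at the lowest address.
The bytes are already most-significant first: 0xBA46.
0xBA46 = 47686.

47686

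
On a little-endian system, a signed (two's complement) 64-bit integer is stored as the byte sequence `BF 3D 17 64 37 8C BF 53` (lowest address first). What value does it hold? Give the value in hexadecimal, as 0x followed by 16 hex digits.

Little-endian: lowest address holds the least-significant byte.
Reassemble most-significant byte first: 53 BF 8C 37 64 17 3D BF → 0x53BF8C3764173DBF.

0x53BF8C3764173DBF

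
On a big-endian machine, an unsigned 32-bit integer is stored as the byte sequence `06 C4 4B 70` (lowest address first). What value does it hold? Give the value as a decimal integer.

113527664

Big-endian stores the most-significant byte at the lowest address.
The bytes are already most-significant first: 0x06C44B70.
0x06C44B70 = 113527664.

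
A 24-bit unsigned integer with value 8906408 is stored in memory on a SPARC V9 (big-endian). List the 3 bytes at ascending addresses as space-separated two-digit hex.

8906408 in hexadecimal, padded to 24 bits, is 0x87E6A8.
Split into bytes (most-significant first): 87 E6 A8.
In big-endian order the high byte comes first in memory.
So the memory order matches the most-significant-first order: 87 E6 A8.

87 E6 A8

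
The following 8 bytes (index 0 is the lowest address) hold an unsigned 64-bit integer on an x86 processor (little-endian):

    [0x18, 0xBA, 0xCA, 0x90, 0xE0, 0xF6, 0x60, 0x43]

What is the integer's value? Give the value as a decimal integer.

In little-endian order the low byte comes first in memory.
Reassemble most-significant byte first: 43 60 F6 E0 90 CA BA 18 → 0x4360F6E090CABA18.
0x4360F6E090CABA18 = 4855151842667706904.

4855151842667706904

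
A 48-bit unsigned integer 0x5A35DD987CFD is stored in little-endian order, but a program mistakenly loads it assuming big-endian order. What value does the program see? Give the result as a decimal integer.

278711582405978

Stored little-endian, the bytes at ascending addresses are FD 7C 98 DD 35 5A.
Read back as big-endian, the last byte is least significant, giving 0xFD7C98DD355A.
0xFD7C98DD355A = 278711582405978.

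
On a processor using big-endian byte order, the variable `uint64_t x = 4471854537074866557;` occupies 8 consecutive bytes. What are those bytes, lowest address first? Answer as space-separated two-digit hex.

3E 0F 38 02 31 90 F9 7D

4471854537074866557 in hexadecimal, padded to 64 bits, is 0x3E0F38023190F97D.
Split into bytes (most-significant first): 3E 0F 38 02 31 90 F9 7D.
Big-endian stores the most-significant byte at the lowest address.
So the memory order matches the most-significant-first order: 3E 0F 38 02 31 90 F9 7D.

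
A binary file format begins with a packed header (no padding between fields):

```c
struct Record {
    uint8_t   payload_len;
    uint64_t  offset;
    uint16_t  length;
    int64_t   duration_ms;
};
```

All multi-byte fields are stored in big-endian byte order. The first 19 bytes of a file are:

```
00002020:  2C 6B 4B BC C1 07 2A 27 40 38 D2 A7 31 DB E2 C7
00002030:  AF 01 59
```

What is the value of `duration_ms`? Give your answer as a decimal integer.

-6399091828457537191

`duration_ms` follows `payload_len` (1 B), `offset` (8 B), `length` (2 B), so it starts at offset 1 + 8 + 2 = 11 and occupies 8 bytes.
Bytes at offsets 11..18: A7 31 DB E2 C7 AF 01 59.
Big-endian stores the most-significant byte at the lowest address.
The bytes are already most-significant first: 0xA731DBE2C7AF0159.
Top bit is set, so as a signed 64-bit value this is 0xA731DBE2C7AF0159 − 2^64 = -6399091828457537191.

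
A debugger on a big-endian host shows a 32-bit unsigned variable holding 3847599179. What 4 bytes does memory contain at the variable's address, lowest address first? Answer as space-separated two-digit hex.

E5 55 B4 4B

3847599179 in hexadecimal, padded to 32 bits, is 0xE555B44B.
Split into bytes (most-significant first): E5 55 B4 4B.
Big-endian stores the most-significant byte at the lowest address.
So the memory order matches the most-significant-first order: E5 55 B4 4B.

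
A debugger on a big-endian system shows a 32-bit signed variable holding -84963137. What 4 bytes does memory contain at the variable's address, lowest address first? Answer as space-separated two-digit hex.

FA EF 90 BF

Two's complement of -84963137 in 32 bits: 84963137 = 0x05106F41; invert → 0xFAEF90BE; add 1 → 0xFAEF90BF.
Split into bytes (most-significant first): FA EF 90 BF.
Big-endian stores the most-significant byte at the lowest address.
So the memory order matches the most-significant-first order: FA EF 90 BF.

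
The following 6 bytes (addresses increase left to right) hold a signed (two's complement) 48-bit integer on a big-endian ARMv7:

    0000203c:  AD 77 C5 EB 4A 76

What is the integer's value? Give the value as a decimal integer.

-90745043465610

Big-endian stores the most-significant byte at the lowest address.
The bytes are already most-significant first: 0xAD77C5EB4A76.
Top bit is set, so as a signed 48-bit value this is 0xAD77C5EB4A76 − 2^48 = -90745043465610.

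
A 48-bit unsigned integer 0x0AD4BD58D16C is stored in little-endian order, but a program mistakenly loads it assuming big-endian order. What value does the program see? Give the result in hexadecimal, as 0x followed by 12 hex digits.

0x6CD158BDD40A

Stored little-endian, the bytes at ascending addresses are 6C D1 58 BD D4 0A.
Read back as big-endian, the last byte is least significant, giving 0x6CD158BDD40A.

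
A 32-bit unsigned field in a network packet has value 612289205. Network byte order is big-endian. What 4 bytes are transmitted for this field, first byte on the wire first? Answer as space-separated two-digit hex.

612289205 in hexadecimal, padded to 32 bits, is 0x247ECAB5.
Split into bytes (most-significant first): 24 7E CA B5.
In big-endian order the high byte comes first in memory.
So the memory order matches the most-significant-first order: 24 7E CA B5.

24 7E CA B5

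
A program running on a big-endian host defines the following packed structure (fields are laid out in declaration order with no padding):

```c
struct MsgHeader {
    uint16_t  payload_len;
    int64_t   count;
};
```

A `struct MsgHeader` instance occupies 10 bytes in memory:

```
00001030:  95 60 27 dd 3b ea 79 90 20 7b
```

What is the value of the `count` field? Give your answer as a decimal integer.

`count` follows `payload_len` (2 bytes), so it starts at byte offset 2 and occupies 8 bytes.
Bytes at offsets 2..9: 27 DD 3B EA 79 90 20 7B.
Big-endian stores the most-significant byte at the lowest address.
The bytes are already most-significant first: 0x27DD3BEA7990207B.
0x27DD3BEA7990207B = 2872518015580119163.

2872518015580119163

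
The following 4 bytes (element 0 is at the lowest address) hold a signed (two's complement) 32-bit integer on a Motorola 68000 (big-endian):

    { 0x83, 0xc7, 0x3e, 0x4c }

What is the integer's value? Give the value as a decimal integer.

Big-endian: lowest address holds the most-significant byte.
The bytes are already most-significant first: 0x83C73E4C.
Top bit is set, so as a signed 32-bit value this is 0x83C73E4C − 2^32 = -2084094388.

-2084094388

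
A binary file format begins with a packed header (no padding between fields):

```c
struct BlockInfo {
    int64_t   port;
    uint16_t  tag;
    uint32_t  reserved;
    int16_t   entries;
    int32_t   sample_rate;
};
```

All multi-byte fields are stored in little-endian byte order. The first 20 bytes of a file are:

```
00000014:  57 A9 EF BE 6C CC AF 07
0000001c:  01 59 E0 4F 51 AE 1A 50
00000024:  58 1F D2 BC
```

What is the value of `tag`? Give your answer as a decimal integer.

`tag` follows `port` (8 bytes), so it starts at byte offset 8 and occupies 2 bytes.
Bytes at offsets 8..9: 01 59.
Little-endian stores the least-significant byte at the lowest address.
Reassemble most-significant byte first: 59 01 → 0x5901.
0x5901 = 22785.

22785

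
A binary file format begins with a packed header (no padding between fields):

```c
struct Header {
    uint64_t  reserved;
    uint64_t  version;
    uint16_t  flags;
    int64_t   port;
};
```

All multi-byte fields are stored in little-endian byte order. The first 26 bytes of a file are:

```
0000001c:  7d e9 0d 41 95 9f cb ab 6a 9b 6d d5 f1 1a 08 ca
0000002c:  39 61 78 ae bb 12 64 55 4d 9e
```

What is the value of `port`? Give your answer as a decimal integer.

-7039876754210836872

`port` follows `reserved` (8 B), `version` (8 B), `flags` (2 B), so it starts at offset 8 + 8 + 2 = 18 and occupies 8 bytes.
Bytes at offsets 18..25: 78 AE BB 12 64 55 4D 9E.
Little-endian stores the least-significant byte at the lowest address.
Reassemble most-significant byte first: 9E 4D 55 64 12 BB AE 78 → 0x9E4D556412BBAE78.
Top bit is set, so as a signed 64-bit value this is 0x9E4D556412BBAE78 − 2^64 = -7039876754210836872.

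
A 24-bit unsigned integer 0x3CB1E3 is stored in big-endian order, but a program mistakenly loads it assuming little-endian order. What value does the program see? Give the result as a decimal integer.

14922044

Stored big-endian, the bytes at ascending addresses are 3C B1 E3.
Read back as little-endian, the first byte is least significant, giving 0xE3B13C.
0xE3B13C = 14922044.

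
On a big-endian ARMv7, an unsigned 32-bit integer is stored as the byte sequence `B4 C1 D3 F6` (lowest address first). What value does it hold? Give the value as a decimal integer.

3032601590

In big-endian order the high byte comes first in memory.
The bytes are already most-significant first: 0xB4C1D3F6.
0xB4C1D3F6 = 3032601590.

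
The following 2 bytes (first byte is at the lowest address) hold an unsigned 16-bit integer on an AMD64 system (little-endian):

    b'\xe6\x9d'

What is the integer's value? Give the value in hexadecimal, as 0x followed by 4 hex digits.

0x9DE6

In little-endian order the low byte comes first in memory.
Reassemble most-significant byte first: 9D E6 → 0x9DE6.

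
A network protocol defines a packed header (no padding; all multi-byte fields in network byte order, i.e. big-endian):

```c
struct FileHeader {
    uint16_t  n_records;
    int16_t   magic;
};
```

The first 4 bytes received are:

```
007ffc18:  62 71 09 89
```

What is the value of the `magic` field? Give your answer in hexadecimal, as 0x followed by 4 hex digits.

`magic` follows `n_records` (2 bytes), so it starts at byte offset 2 and occupies 2 bytes.
Bytes at offsets 2..3: 09 89.
In big-endian order the high byte comes first in memory.
The bytes are already most-significant first: 0x0989.

0x0989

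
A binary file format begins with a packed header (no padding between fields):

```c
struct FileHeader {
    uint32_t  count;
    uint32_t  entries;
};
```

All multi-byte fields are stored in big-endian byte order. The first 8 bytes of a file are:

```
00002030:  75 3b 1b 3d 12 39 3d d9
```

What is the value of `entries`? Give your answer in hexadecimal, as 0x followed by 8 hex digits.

0x12393DD9

`entries` follows `count` (4 bytes), so it starts at byte offset 4 and occupies 4 bytes.
Bytes at offsets 4..7: 12 39 3D D9.
Big-endian stores the most-significant byte at the lowest address.
The bytes are already most-significant first: 0x12393DD9.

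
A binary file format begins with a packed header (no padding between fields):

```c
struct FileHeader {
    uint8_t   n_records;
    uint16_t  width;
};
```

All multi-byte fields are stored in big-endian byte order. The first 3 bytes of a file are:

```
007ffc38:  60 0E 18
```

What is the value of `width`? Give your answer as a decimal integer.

`width` follows `n_records` (1 byte), so it starts at byte offset 1 and occupies 2 bytes.
Bytes at offsets 1..2: 0E 18.
Big-endian stores the most-significant byte at the lowest address.
The bytes are already most-significant first: 0x0E18.
0x0E18 = 3608.

3608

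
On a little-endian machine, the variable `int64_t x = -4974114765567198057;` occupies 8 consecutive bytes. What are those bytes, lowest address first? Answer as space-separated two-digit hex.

Two's complement of -4974114765567198057 in 64 bits: 4974114765567198057 = 0x45079B0679A88369; invert → 0xBAF864F986577C96; add 1 → 0xBAF864F986577C97.
Split into bytes (most-significant first): BA F8 64 F9 86 57 7C 97.
Little-endian stores the least-significant byte at the lowest address.
So at ascending addresses the bytes are 97 7C 57 86 F9 64 F8 BA.

97 7C 57 86 F9 64 F8 BA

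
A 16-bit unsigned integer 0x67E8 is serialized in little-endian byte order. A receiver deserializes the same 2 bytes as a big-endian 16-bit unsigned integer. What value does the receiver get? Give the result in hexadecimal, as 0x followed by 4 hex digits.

0xE867

Stored little-endian, the bytes at ascending addresses are E8 67.
Read back as big-endian, the last byte is least significant, giving 0xE867.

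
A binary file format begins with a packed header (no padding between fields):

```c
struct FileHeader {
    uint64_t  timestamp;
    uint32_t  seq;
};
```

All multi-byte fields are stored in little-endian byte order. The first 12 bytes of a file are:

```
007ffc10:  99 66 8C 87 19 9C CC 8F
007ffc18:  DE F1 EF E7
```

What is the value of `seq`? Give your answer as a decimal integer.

3891261918

`seq` follows `timestamp` (8 bytes), so it starts at byte offset 8 and occupies 4 bytes.
Bytes at offsets 8..11: DE F1 EF E7.
Little-endian stores the least-significant byte at the lowest address.
Reassemble most-significant byte first: E7 EF F1 DE → 0xE7EFF1DE.
0xE7EFF1DE = 3891261918.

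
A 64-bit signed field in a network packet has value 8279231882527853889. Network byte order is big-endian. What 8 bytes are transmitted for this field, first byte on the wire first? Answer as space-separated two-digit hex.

8279231882527853889 in hexadecimal, padded to 64 bits, is 0x72E5BD882B294D41.
Split into bytes (most-significant first): 72 E5 BD 88 2B 29 4D 41.
Big-endian stores the most-significant byte at the lowest address.
So the memory order matches the most-significant-first order: 72 E5 BD 88 2B 29 4D 41.

72 E5 BD 88 2B 29 4D 41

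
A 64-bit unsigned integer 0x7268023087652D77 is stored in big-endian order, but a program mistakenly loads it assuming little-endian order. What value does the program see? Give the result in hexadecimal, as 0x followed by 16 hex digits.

Stored big-endian, the bytes at ascending addresses are 72 68 02 30 87 65 2D 77.
Read back as little-endian, the first byte is least significant, giving 0x772D658730026872.

0x772D658730026872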